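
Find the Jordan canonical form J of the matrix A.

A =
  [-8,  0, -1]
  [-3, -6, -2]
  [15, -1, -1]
J_3(-5)

The characteristic polynomial is
  det(x·I − A) = x^3 + 15*x^2 + 75*x + 125 = (x + 5)^3

Eigenvalues and multiplicities (the geometric multiplicity of λ is n − rank(A − λI), which equals the number of Jordan blocks for λ):
  λ = -5: algebraic multiplicity = 3, geometric multiplicity = 1

Determining the block sizes for each eigenvalue:
  λ = -5: one block (gm = 1), so the single block has size am = 3 → block sizes [3]

Assembling the blocks gives a Jordan form
J =
  [-5,  1,  0]
  [ 0, -5,  1]
  [ 0,  0, -5]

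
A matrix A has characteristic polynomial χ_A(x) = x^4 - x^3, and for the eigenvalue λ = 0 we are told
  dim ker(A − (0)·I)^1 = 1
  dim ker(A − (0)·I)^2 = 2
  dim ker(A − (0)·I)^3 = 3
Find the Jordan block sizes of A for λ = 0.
Block sizes for λ = 0: [3]

From the dimensions of kernels of powers, the number of Jordan blocks of size at least j is d_j − d_{j−1} where d_j = dim ker(N^j) (with d_0 = 0). Computing the differences gives [1, 1, 1].
The number of blocks of size exactly k is (#blocks of size ≥ k) − (#blocks of size ≥ k + 1), so the partition is: 1 block(s) of size 3.
In nonincreasing order the block sizes are [3].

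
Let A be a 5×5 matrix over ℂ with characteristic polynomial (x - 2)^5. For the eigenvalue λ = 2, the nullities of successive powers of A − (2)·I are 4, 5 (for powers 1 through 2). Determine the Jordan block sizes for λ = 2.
Block sizes for λ = 2: [2, 1, 1, 1]

From the dimensions of kernels of powers, the number of Jordan blocks of size at least j is d_j − d_{j−1} where d_j = dim ker(N^j) (with d_0 = 0). Computing the differences gives [4, 1].
The number of blocks of size exactly k is (#blocks of size ≥ k) − (#blocks of size ≥ k + 1), so the partition is: 3 block(s) of size 1, 1 block(s) of size 2.
In nonincreasing order the block sizes are [2, 1, 1, 1].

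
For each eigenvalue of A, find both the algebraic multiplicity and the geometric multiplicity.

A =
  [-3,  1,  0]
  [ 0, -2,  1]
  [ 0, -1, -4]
λ = -3: alg = 3, geom = 1

Step 1 — factor the characteristic polynomial to read off the algebraic multiplicities:
  χ_A(x) = (x + 3)^3

Step 2 — compute geometric multiplicities via the rank-nullity identity g(λ) = n − rank(A − λI):
  rank(A − (-3)·I) = 2, so dim ker(A − (-3)·I) = n − 2 = 1

Summary:
  λ = -3: algebraic multiplicity = 3, geometric multiplicity = 1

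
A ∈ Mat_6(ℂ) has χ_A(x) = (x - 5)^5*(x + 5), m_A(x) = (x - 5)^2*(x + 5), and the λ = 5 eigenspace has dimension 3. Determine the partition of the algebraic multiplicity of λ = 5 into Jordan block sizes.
Block sizes for λ = 5: [2, 2, 1]

Step 1 — from the characteristic polynomial, algebraic multiplicity of λ = 5 is 5. From dim ker(A − (5)·I) = 3, there are exactly 3 Jordan blocks for λ = 5.
Step 2 — from the minimal polynomial, the factor (x − 5)^2 tells us the largest block for λ = 5 has size 2.
Step 3 — with total size 5, 3 blocks, and largest block 2, the block sizes (in nonincreasing order) are [2, 2, 1].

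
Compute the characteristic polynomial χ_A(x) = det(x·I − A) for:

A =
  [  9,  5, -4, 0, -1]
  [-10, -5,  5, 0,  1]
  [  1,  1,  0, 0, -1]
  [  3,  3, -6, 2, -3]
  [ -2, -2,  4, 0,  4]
x^5 - 10*x^4 + 40*x^3 - 80*x^2 + 80*x - 32

Expanding det(x·I − A) (e.g. by cofactor expansion or by noting that A is similar to its Jordan form J, which has the same characteristic polynomial as A) gives
  χ_A(x) = x^5 - 10*x^4 + 40*x^3 - 80*x^2 + 80*x - 32
which factors as (x - 2)^5. The eigenvalues (with algebraic multiplicities) are λ = 2 with multiplicity 5.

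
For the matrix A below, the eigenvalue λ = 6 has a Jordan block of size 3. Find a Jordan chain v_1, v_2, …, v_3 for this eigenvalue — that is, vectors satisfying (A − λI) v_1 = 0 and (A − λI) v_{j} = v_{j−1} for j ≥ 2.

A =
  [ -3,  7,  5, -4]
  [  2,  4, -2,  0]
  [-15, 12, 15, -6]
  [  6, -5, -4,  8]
A Jordan chain for λ = 6 of length 3:
v_1 = (-4, 8, -12, 8)ᵀ
v_2 = (-9, 2, -15, 6)ᵀ
v_3 = (1, 0, 0, 0)ᵀ

Let N = A − (6)·I. We want v_3 with N^3 v_3 = 0 but N^2 v_3 ≠ 0; then v_{j-1} := N · v_j for j = 3, …, 2.

Pick v_3 = (1, 0, 0, 0)ᵀ.
Then v_2 = N · v_3 = (-9, 2, -15, 6)ᵀ.
Then v_1 = N · v_2 = (-4, 8, -12, 8)ᵀ.

Sanity check: (A − (6)·I) v_1 = (0, 0, 0, 0)ᵀ = 0. ✓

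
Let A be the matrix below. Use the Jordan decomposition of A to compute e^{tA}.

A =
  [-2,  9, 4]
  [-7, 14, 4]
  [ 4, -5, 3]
e^{tA} =
  [t^2*exp(5*t) - 7*t*exp(5*t) + exp(5*t), -t^2*exp(5*t) + 9*t*exp(5*t), 4*t*exp(5*t)]
  [t^2*exp(5*t) - 7*t*exp(5*t), -t^2*exp(5*t) + 9*t*exp(5*t) + exp(5*t), 4*t*exp(5*t)]
  [-t^2*exp(5*t)/2 + 4*t*exp(5*t), t^2*exp(5*t)/2 - 5*t*exp(5*t), -2*t*exp(5*t) + exp(5*t)]

Strategy: write A = P · J · P⁻¹ where J is a Jordan canonical form, so e^{tA} = P · e^{tJ} · P⁻¹, and e^{tJ} can be computed block-by-block.

A has Jordan form
J =
  [5, 1, 0]
  [0, 5, 1]
  [0, 0, 5]
(up to reordering of blocks).

Per-block formulas:
  For a 3×3 Jordan block J_3(5): exp(t · J_3(5)) = e^(5t)·(I + t·N + (t^2/2)·N^2), where N is the 3×3 nilpotent shift.

After assembling e^{tJ} and conjugating by P, we get:

e^{tA} =
  [t^2*exp(5*t) - 7*t*exp(5*t) + exp(5*t), -t^2*exp(5*t) + 9*t*exp(5*t), 4*t*exp(5*t)]
  [t^2*exp(5*t) - 7*t*exp(5*t), -t^2*exp(5*t) + 9*t*exp(5*t) + exp(5*t), 4*t*exp(5*t)]
  [-t^2*exp(5*t)/2 + 4*t*exp(5*t), t^2*exp(5*t)/2 - 5*t*exp(5*t), -2*t*exp(5*t) + exp(5*t)]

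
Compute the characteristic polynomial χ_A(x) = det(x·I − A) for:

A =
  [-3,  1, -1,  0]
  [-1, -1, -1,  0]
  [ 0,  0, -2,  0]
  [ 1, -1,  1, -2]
x^4 + 8*x^3 + 24*x^2 + 32*x + 16

Expanding det(x·I − A) (e.g. by cofactor expansion or by noting that A is similar to its Jordan form J, which has the same characteristic polynomial as A) gives
  χ_A(x) = x^4 + 8*x^3 + 24*x^2 + 32*x + 16
which factors as (x + 2)^4. The eigenvalues (with algebraic multiplicities) are λ = -2 with multiplicity 4.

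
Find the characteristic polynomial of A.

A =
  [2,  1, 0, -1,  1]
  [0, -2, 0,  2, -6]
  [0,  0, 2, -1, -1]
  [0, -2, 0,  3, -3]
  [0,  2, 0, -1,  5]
x^5 - 10*x^4 + 40*x^3 - 80*x^2 + 80*x - 32

Expanding det(x·I − A) (e.g. by cofactor expansion or by noting that A is similar to its Jordan form J, which has the same characteristic polynomial as A) gives
  χ_A(x) = x^5 - 10*x^4 + 40*x^3 - 80*x^2 + 80*x - 32
which factors as (x - 2)^5. The eigenvalues (with algebraic multiplicities) are λ = 2 with multiplicity 5.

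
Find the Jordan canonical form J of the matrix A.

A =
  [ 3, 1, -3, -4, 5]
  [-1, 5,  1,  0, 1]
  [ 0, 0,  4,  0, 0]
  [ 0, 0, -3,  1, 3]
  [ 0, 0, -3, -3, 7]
J_3(4) ⊕ J_1(4) ⊕ J_1(4)

The characteristic polynomial is
  det(x·I − A) = x^5 - 20*x^4 + 160*x^3 - 640*x^2 + 1280*x - 1024 = (x - 4)^5

Eigenvalues and multiplicities (the geometric multiplicity of λ is n − rank(A − λI), which equals the number of Jordan blocks for λ):
  λ = 4: algebraic multiplicity = 5, geometric multiplicity = 3

Determining the block sizes for each eigenvalue:
  λ = 4: with am = 5 and gm = 3, the partition is not yet determined (e.g. several partitions of 5 into 3 parts exist). Let N = A − (4)·I. Computing rank(N^1) = 2, rank(N^2) = 1, rank(N^3) = 0; the number of blocks of size ≥ j is rank(N^{j−1}) − rank(N^j), giving [3, 1, 1]. So we have 1 block(s) of size 3, 2 block(s) of size 1 → block sizes [3, 1, 1]

Assembling the blocks gives a Jordan form
J =
  [4, 1, 0, 0, 0]
  [0, 4, 1, 0, 0]
  [0, 0, 4, 0, 0]
  [0, 0, 0, 4, 0]
  [0, 0, 0, 0, 4]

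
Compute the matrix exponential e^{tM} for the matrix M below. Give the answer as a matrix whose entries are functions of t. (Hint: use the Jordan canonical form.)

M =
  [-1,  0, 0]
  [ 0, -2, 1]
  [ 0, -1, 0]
e^{tM} =
  [exp(-t), 0, 0]
  [0, -t*exp(-t) + exp(-t), t*exp(-t)]
  [0, -t*exp(-t), t*exp(-t) + exp(-t)]

Strategy: write M = P · J · P⁻¹ where J is a Jordan canonical form, so e^{tM} = P · e^{tJ} · P⁻¹, and e^{tJ} can be computed block-by-block.

M has Jordan form
J =
  [-1,  1,  0]
  [ 0, -1,  0]
  [ 0,  0, -1]
(up to reordering of blocks).

Per-block formulas:
  For a 2×2 Jordan block J_2(-1): exp(t · J_2(-1)) = e^(-1t)·(I + t·N), where N is the 2×2 nilpotent shift.
  For a 1×1 block at λ = -1: exp(t · [-1]) = [e^(-1t)].

After assembling e^{tJ} and conjugating by P, we get:

e^{tM} =
  [exp(-t), 0, 0]
  [0, -t*exp(-t) + exp(-t), t*exp(-t)]
  [0, -t*exp(-t), t*exp(-t) + exp(-t)]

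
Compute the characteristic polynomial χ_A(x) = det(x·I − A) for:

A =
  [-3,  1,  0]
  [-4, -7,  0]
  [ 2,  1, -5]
x^3 + 15*x^2 + 75*x + 125

Expanding det(x·I − A) (e.g. by cofactor expansion or by noting that A is similar to its Jordan form J, which has the same characteristic polynomial as A) gives
  χ_A(x) = x^3 + 15*x^2 + 75*x + 125
which factors as (x + 5)^3. The eigenvalues (with algebraic multiplicities) are λ = -5 with multiplicity 3.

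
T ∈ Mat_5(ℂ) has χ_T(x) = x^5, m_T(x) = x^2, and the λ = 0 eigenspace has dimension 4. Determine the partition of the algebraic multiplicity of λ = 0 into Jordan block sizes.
Block sizes for λ = 0: [2, 1, 1, 1]

Step 1 — from the characteristic polynomial, algebraic multiplicity of λ = 0 is 5. From dim ker(T − (0)·I) = 4, there are exactly 4 Jordan blocks for λ = 0.
Step 2 — from the minimal polynomial, the factor (x − 0)^2 tells us the largest block for λ = 0 has size 2.
Step 3 — with total size 5, 4 blocks, and largest block 2, the block sizes (in nonincreasing order) are [2, 1, 1, 1].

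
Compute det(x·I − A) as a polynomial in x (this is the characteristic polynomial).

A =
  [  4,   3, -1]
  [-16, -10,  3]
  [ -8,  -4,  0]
x^3 + 6*x^2 + 12*x + 8

Expanding det(x·I − A) (e.g. by cofactor expansion or by noting that A is similar to its Jordan form J, which has the same characteristic polynomial as A) gives
  χ_A(x) = x^3 + 6*x^2 + 12*x + 8
which factors as (x + 2)^3. The eigenvalues (with algebraic multiplicities) are λ = -2 with multiplicity 3.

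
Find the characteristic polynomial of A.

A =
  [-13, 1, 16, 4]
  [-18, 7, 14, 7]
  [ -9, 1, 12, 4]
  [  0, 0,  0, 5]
x^4 - 11*x^3 + 15*x^2 + 175*x - 500

Expanding det(x·I − A) (e.g. by cofactor expansion or by noting that A is similar to its Jordan form J, which has the same characteristic polynomial as A) gives
  χ_A(x) = x^4 - 11*x^3 + 15*x^2 + 175*x - 500
which factors as (x - 5)^3*(x + 4). The eigenvalues (with algebraic multiplicities) are λ = -4 with multiplicity 1, λ = 5 with multiplicity 3.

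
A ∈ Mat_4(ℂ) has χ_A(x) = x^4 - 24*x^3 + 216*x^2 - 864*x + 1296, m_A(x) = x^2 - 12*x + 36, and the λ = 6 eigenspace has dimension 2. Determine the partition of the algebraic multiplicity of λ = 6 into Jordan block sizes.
Block sizes for λ = 6: [2, 2]

Step 1 — from the characteristic polynomial, algebraic multiplicity of λ = 6 is 4. From dim ker(A − (6)·I) = 2, there are exactly 2 Jordan blocks for λ = 6.
Step 2 — from the minimal polynomial, the factor (x − 6)^2 tells us the largest block for λ = 6 has size 2.
Step 3 — with total size 4, 2 blocks, and largest block 2, the block sizes (in nonincreasing order) are [2, 2].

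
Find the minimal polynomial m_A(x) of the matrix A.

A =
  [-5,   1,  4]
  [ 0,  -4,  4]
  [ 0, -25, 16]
x^3 - 7*x^2 - 24*x + 180

The characteristic polynomial is χ_A(x) = (x - 6)^2*(x + 5), so the eigenvalues are known. The minimal polynomial is
  m_A(x) = Π_λ (x − λ)^{k_λ}
where k_λ is the size of the *largest* Jordan block for λ (equivalently, the smallest k with (A − λI)^k v = 0 for every generalised eigenvector v of λ).

  λ = -5: largest Jordan block has size 1, contributing (x + 5)
  λ = 6: largest Jordan block has size 2, contributing (x − 6)^2

So m_A(x) = (x - 6)^2*(x + 5) = x^3 - 7*x^2 - 24*x + 180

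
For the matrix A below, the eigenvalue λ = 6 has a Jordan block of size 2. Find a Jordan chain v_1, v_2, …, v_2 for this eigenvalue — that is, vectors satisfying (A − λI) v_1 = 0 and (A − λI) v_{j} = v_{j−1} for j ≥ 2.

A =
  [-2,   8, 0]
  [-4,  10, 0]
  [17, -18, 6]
A Jordan chain for λ = 6 of length 2:
v_1 = (0, 0, -1)ᵀ
v_2 = (1, 1, 0)ᵀ

Let N = A − (6)·I. We want v_2 with N^2 v_2 = 0 but N^1 v_2 ≠ 0; then v_{j-1} := N · v_j for j = 2, …, 2.

Pick v_2 = (1, 1, 0)ᵀ.
Then v_1 = N · v_2 = (0, 0, -1)ᵀ.

Sanity check: (A − (6)·I) v_1 = (0, 0, 0)ᵀ = 0. ✓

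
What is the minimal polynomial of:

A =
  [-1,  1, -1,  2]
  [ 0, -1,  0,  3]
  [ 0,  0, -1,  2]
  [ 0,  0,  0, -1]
x^3 + 3*x^2 + 3*x + 1

The characteristic polynomial is χ_A(x) = (x + 1)^4, so the eigenvalues are known. The minimal polynomial is
  m_A(x) = Π_λ (x − λ)^{k_λ}
where k_λ is the size of the *largest* Jordan block for λ (equivalently, the smallest k with (A − λI)^k v = 0 for every generalised eigenvector v of λ).

  λ = -1: largest Jordan block has size 3, contributing (x + 1)^3

So m_A(x) = (x + 1)^3 = x^3 + 3*x^2 + 3*x + 1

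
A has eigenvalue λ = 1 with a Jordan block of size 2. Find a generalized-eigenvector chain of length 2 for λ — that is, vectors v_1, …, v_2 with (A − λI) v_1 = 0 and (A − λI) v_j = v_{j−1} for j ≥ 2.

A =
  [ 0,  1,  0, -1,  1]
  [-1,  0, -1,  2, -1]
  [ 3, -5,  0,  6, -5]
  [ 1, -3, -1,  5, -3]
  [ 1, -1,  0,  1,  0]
A Jordan chain for λ = 1 of length 2:
v_1 = (-1, -1, 3, 1, 1)ᵀ
v_2 = (1, 0, 0, 0, 0)ᵀ

Let N = A − (1)·I. We want v_2 with N^2 v_2 = 0 but N^1 v_2 ≠ 0; then v_{j-1} := N · v_j for j = 2, …, 2.

Pick v_2 = (1, 0, 0, 0, 0)ᵀ.
Then v_1 = N · v_2 = (-1, -1, 3, 1, 1)ᵀ.

Sanity check: (A − (1)·I) v_1 = (0, 0, 0, 0, 0)ᵀ = 0. ✓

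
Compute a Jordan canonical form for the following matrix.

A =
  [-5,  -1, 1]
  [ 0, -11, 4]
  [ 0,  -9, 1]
J_3(-5)

The characteristic polynomial is
  det(x·I − A) = x^3 + 15*x^2 + 75*x + 125 = (x + 5)^3

Eigenvalues and multiplicities (the geometric multiplicity of λ is n − rank(A − λI), which equals the number of Jordan blocks for λ):
  λ = -5: algebraic multiplicity = 3, geometric multiplicity = 1

Determining the block sizes for each eigenvalue:
  λ = -5: one block (gm = 1), so the single block has size am = 3 → block sizes [3]

Assembling the blocks gives a Jordan form
J =
  [-5,  1,  0]
  [ 0, -5,  1]
  [ 0,  0, -5]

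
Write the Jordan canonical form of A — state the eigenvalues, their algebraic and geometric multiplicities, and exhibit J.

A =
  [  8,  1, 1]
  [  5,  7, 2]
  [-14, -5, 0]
J_3(5)

The characteristic polynomial is
  det(x·I − A) = x^3 - 15*x^2 + 75*x - 125 = (x - 5)^3

Eigenvalues and multiplicities (the geometric multiplicity of λ is n − rank(A − λI), which equals the number of Jordan blocks for λ):
  λ = 5: algebraic multiplicity = 3, geometric multiplicity = 1

Determining the block sizes for each eigenvalue:
  λ = 5: one block (gm = 1), so the single block has size am = 3 → block sizes [3]

Assembling the blocks gives a Jordan form
J =
  [5, 1, 0]
  [0, 5, 1]
  [0, 0, 5]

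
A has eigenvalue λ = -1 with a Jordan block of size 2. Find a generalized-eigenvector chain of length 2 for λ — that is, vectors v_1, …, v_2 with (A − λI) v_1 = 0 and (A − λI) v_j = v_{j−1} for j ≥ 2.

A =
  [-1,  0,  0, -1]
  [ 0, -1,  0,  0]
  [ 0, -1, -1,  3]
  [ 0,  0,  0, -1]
A Jordan chain for λ = -1 of length 2:
v_1 = (0, 0, -1, 0)ᵀ
v_2 = (0, 1, 0, 0)ᵀ

Let N = A − (-1)·I. We want v_2 with N^2 v_2 = 0 but N^1 v_2 ≠ 0; then v_{j-1} := N · v_j for j = 2, …, 2.

Pick v_2 = (0, 1, 0, 0)ᵀ.
Then v_1 = N · v_2 = (0, 0, -1, 0)ᵀ.

Sanity check: (A − (-1)·I) v_1 = (0, 0, 0, 0)ᵀ = 0. ✓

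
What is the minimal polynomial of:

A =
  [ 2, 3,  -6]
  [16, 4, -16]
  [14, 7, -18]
x^2 + 8*x + 16

The characteristic polynomial is χ_A(x) = (x + 4)^3, so the eigenvalues are known. The minimal polynomial is
  m_A(x) = Π_λ (x − λ)^{k_λ}
where k_λ is the size of the *largest* Jordan block for λ (equivalently, the smallest k with (A − λI)^k v = 0 for every generalised eigenvector v of λ).

  λ = -4: largest Jordan block has size 2, contributing (x + 4)^2

So m_A(x) = (x + 4)^2 = x^2 + 8*x + 16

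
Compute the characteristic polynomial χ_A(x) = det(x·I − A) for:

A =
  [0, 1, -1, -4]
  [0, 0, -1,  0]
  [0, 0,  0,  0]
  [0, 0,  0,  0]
x^4

Expanding det(x·I − A) (e.g. by cofactor expansion or by noting that A is similar to its Jordan form J, which has the same characteristic polynomial as A) gives
  χ_A(x) = x^4
which factors as x^4. The eigenvalues (with algebraic multiplicities) are λ = 0 with multiplicity 4.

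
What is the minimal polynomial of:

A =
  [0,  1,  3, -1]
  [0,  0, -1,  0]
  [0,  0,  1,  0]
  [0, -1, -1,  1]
x^2 - x

The characteristic polynomial is χ_A(x) = x^2*(x - 1)^2, so the eigenvalues are known. The minimal polynomial is
  m_A(x) = Π_λ (x − λ)^{k_λ}
where k_λ is the size of the *largest* Jordan block for λ (equivalently, the smallest k with (A − λI)^k v = 0 for every generalised eigenvector v of λ).

  λ = 0: largest Jordan block has size 1, contributing (x − 0)
  λ = 1: largest Jordan block has size 1, contributing (x − 1)

So m_A(x) = x*(x - 1) = x^2 - x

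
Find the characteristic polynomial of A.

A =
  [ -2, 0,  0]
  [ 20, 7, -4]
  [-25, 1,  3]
x^3 - 8*x^2 + 5*x + 50

Expanding det(x·I − A) (e.g. by cofactor expansion or by noting that A is similar to its Jordan form J, which has the same characteristic polynomial as A) gives
  χ_A(x) = x^3 - 8*x^2 + 5*x + 50
which factors as (x - 5)^2*(x + 2). The eigenvalues (with algebraic multiplicities) are λ = -2 with multiplicity 1, λ = 5 with multiplicity 2.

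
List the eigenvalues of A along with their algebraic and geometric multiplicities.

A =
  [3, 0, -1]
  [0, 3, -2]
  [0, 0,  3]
λ = 3: alg = 3, geom = 2

Step 1 — factor the characteristic polynomial to read off the algebraic multiplicities:
  χ_A(x) = (x - 3)^3

Step 2 — compute geometric multiplicities via the rank-nullity identity g(λ) = n − rank(A − λI):
  rank(A − (3)·I) = 1, so dim ker(A − (3)·I) = n − 1 = 2

Summary:
  λ = 3: algebraic multiplicity = 3, geometric multiplicity = 2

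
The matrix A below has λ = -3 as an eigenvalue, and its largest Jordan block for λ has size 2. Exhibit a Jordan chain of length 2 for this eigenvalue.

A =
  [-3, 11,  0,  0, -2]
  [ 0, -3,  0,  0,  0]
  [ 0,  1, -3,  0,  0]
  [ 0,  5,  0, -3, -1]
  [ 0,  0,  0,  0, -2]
A Jordan chain for λ = -3 of length 2:
v_1 = (11, 0, 1, 5, 0)ᵀ
v_2 = (0, 1, 0, 0, 0)ᵀ

Let N = A − (-3)·I. We want v_2 with N^2 v_2 = 0 but N^1 v_2 ≠ 0; then v_{j-1} := N · v_j for j = 2, …, 2.

Pick v_2 = (0, 1, 0, 0, 0)ᵀ.
Then v_1 = N · v_2 = (11, 0, 1, 5, 0)ᵀ.

Sanity check: (A − (-3)·I) v_1 = (0, 0, 0, 0, 0)ᵀ = 0. ✓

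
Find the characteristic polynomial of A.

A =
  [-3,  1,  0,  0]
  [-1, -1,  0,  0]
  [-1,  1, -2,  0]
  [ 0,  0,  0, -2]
x^4 + 8*x^3 + 24*x^2 + 32*x + 16

Expanding det(x·I − A) (e.g. by cofactor expansion or by noting that A is similar to its Jordan form J, which has the same characteristic polynomial as A) gives
  χ_A(x) = x^4 + 8*x^3 + 24*x^2 + 32*x + 16
which factors as (x + 2)^4. The eigenvalues (with algebraic multiplicities) are λ = -2 with multiplicity 4.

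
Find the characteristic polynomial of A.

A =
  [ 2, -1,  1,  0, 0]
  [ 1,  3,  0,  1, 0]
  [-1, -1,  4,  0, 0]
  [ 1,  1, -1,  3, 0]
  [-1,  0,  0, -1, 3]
x^5 - 15*x^4 + 90*x^3 - 270*x^2 + 405*x - 243

Expanding det(x·I − A) (e.g. by cofactor expansion or by noting that A is similar to its Jordan form J, which has the same characteristic polynomial as A) gives
  χ_A(x) = x^5 - 15*x^4 + 90*x^3 - 270*x^2 + 405*x - 243
which factors as (x - 3)^5. The eigenvalues (with algebraic multiplicities) are λ = 3 with multiplicity 5.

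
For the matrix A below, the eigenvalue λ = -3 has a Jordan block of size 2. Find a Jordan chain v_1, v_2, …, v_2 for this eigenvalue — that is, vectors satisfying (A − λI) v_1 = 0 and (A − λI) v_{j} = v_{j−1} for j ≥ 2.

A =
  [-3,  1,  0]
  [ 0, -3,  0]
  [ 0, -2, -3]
A Jordan chain for λ = -3 of length 2:
v_1 = (1, 0, -2)ᵀ
v_2 = (0, 1, 0)ᵀ

Let N = A − (-3)·I. We want v_2 with N^2 v_2 = 0 but N^1 v_2 ≠ 0; then v_{j-1} := N · v_j for j = 2, …, 2.

Pick v_2 = (0, 1, 0)ᵀ.
Then v_1 = N · v_2 = (1, 0, -2)ᵀ.

Sanity check: (A − (-3)·I) v_1 = (0, 0, 0)ᵀ = 0. ✓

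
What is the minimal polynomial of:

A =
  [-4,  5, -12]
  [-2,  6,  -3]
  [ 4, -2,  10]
x^3 - 12*x^2 + 48*x - 64

The characteristic polynomial is χ_A(x) = (x - 4)^3, so the eigenvalues are known. The minimal polynomial is
  m_A(x) = Π_λ (x − λ)^{k_λ}
where k_λ is the size of the *largest* Jordan block for λ (equivalently, the smallest k with (A − λI)^k v = 0 for every generalised eigenvector v of λ).

  λ = 4: largest Jordan block has size 3, contributing (x − 4)^3

So m_A(x) = (x - 4)^3 = x^3 - 12*x^2 + 48*x - 64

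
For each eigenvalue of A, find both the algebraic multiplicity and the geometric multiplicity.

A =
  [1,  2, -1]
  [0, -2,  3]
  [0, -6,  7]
λ = 1: alg = 2, geom = 1; λ = 4: alg = 1, geom = 1

Step 1 — factor the characteristic polynomial to read off the algebraic multiplicities:
  χ_A(x) = (x - 4)*(x - 1)^2

Step 2 — compute geometric multiplicities via the rank-nullity identity g(λ) = n − rank(A − λI):
  rank(A − (1)·I) = 2, so dim ker(A − (1)·I) = n − 2 = 1
  rank(A − (4)·I) = 2, so dim ker(A − (4)·I) = n − 2 = 1

Summary:
  λ = 1: algebraic multiplicity = 2, geometric multiplicity = 1
  λ = 4: algebraic multiplicity = 1, geometric multiplicity = 1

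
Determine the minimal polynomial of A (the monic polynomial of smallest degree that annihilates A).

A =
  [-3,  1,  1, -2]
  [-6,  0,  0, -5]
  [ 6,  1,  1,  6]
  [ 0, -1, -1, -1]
x^4 + 3*x^3

The characteristic polynomial is χ_A(x) = x^3*(x + 3), so the eigenvalues are known. The minimal polynomial is
  m_A(x) = Π_λ (x − λ)^{k_λ}
where k_λ is the size of the *largest* Jordan block for λ (equivalently, the smallest k with (A − λI)^k v = 0 for every generalised eigenvector v of λ).

  λ = -3: largest Jordan block has size 1, contributing (x + 3)
  λ = 0: largest Jordan block has size 3, contributing (x − 0)^3

So m_A(x) = x^3*(x + 3) = x^4 + 3*x^3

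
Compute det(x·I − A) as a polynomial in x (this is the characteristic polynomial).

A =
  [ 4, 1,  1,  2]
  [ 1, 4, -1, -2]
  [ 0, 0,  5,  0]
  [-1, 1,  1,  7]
x^4 - 20*x^3 + 150*x^2 - 500*x + 625

Expanding det(x·I − A) (e.g. by cofactor expansion or by noting that A is similar to its Jordan form J, which has the same characteristic polynomial as A) gives
  χ_A(x) = x^4 - 20*x^3 + 150*x^2 - 500*x + 625
which factors as (x - 5)^4. The eigenvalues (with algebraic multiplicities) are λ = 5 with multiplicity 4.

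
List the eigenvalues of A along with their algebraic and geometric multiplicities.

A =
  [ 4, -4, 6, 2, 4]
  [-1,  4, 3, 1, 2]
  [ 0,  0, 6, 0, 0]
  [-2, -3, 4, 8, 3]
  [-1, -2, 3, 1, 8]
λ = 6: alg = 5, geom = 3

Step 1 — factor the characteristic polynomial to read off the algebraic multiplicities:
  χ_A(x) = (x - 6)^5

Step 2 — compute geometric multiplicities via the rank-nullity identity g(λ) = n − rank(A − λI):
  rank(A − (6)·I) = 2, so dim ker(A − (6)·I) = n − 2 = 3

Summary:
  λ = 6: algebraic multiplicity = 5, geometric multiplicity = 3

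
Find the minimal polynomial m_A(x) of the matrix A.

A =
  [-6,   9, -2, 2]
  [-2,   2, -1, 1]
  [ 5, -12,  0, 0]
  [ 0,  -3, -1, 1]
x^4 + 3*x^3 + 3*x^2 + x

The characteristic polynomial is χ_A(x) = x*(x + 1)^3, so the eigenvalues are known. The minimal polynomial is
  m_A(x) = Π_λ (x − λ)^{k_λ}
where k_λ is the size of the *largest* Jordan block for λ (equivalently, the smallest k with (A − λI)^k v = 0 for every generalised eigenvector v of λ).

  λ = -1: largest Jordan block has size 3, contributing (x + 1)^3
  λ = 0: largest Jordan block has size 1, contributing (x − 0)

So m_A(x) = x*(x + 1)^3 = x^4 + 3*x^3 + 3*x^2 + x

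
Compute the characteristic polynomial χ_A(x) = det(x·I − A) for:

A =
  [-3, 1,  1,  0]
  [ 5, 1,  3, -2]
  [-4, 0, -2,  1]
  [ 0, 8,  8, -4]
x^4 + 8*x^3 + 24*x^2 + 32*x + 16

Expanding det(x·I − A) (e.g. by cofactor expansion or by noting that A is similar to its Jordan form J, which has the same characteristic polynomial as A) gives
  χ_A(x) = x^4 + 8*x^3 + 24*x^2 + 32*x + 16
which factors as (x + 2)^4. The eigenvalues (with algebraic multiplicities) are λ = -2 with multiplicity 4.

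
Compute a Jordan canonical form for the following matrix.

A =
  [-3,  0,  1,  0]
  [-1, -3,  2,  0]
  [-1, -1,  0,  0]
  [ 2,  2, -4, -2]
J_3(-2) ⊕ J_1(-2)

The characteristic polynomial is
  det(x·I − A) = x^4 + 8*x^3 + 24*x^2 + 32*x + 16 = (x + 2)^4

Eigenvalues and multiplicities (the geometric multiplicity of λ is n − rank(A − λI), which equals the number of Jordan blocks for λ):
  λ = -2: algebraic multiplicity = 4, geometric multiplicity = 2

Determining the block sizes for each eigenvalue:
  λ = -2: with am = 4 and gm = 2, the partition is not yet determined (e.g. several partitions of 4 into 2 parts exist). Let N = A − (-2)·I. Computing rank(N^1) = 2, rank(N^2) = 1, rank(N^3) = 0; the number of blocks of size ≥ j is rank(N^{j−1}) − rank(N^j), giving [2, 1, 1]. So we have 1 block(s) of size 3, 1 block(s) of size 1 → block sizes [3, 1]

Assembling the blocks gives a Jordan form
J =
  [-2,  1,  0,  0]
  [ 0, -2,  1,  0]
  [ 0,  0, -2,  0]
  [ 0,  0,  0, -2]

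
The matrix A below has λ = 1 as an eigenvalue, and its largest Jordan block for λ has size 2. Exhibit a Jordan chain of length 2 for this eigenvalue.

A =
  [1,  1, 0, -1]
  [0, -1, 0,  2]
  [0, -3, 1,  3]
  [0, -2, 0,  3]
A Jordan chain for λ = 1 of length 2:
v_1 = (1, -2, -3, -2)ᵀ
v_2 = (0, 1, 0, 0)ᵀ

Let N = A − (1)·I. We want v_2 with N^2 v_2 = 0 but N^1 v_2 ≠ 0; then v_{j-1} := N · v_j for j = 2, …, 2.

Pick v_2 = (0, 1, 0, 0)ᵀ.
Then v_1 = N · v_2 = (1, -2, -3, -2)ᵀ.

Sanity check: (A − (1)·I) v_1 = (0, 0, 0, 0)ᵀ = 0. ✓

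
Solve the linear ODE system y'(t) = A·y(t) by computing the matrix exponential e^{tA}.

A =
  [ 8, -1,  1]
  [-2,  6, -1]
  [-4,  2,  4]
e^{tA} =
  [t^2*exp(6*t) + 2*t*exp(6*t) + exp(6*t), -t*exp(6*t), t^2*exp(6*t)/2 + t*exp(6*t)]
  [-2*t*exp(6*t), exp(6*t), -t*exp(6*t)]
  [-2*t^2*exp(6*t) - 4*t*exp(6*t), 2*t*exp(6*t), -t^2*exp(6*t) - 2*t*exp(6*t) + exp(6*t)]

Strategy: write A = P · J · P⁻¹ where J is a Jordan canonical form, so e^{tA} = P · e^{tJ} · P⁻¹, and e^{tJ} can be computed block-by-block.

A has Jordan form
J =
  [6, 1, 0]
  [0, 6, 1]
  [0, 0, 6]
(up to reordering of blocks).

Per-block formulas:
  For a 3×3 Jordan block J_3(6): exp(t · J_3(6)) = e^(6t)·(I + t·N + (t^2/2)·N^2), where N is the 3×3 nilpotent shift.

After assembling e^{tJ} and conjugating by P, we get:

e^{tA} =
  [t^2*exp(6*t) + 2*t*exp(6*t) + exp(6*t), -t*exp(6*t), t^2*exp(6*t)/2 + t*exp(6*t)]
  [-2*t*exp(6*t), exp(6*t), -t*exp(6*t)]
  [-2*t^2*exp(6*t) - 4*t*exp(6*t), 2*t*exp(6*t), -t^2*exp(6*t) - 2*t*exp(6*t) + exp(6*t)]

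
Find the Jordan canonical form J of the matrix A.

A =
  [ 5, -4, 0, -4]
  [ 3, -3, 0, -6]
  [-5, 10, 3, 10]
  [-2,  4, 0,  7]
J_2(3) ⊕ J_1(3) ⊕ J_1(3)

The characteristic polynomial is
  det(x·I − A) = x^4 - 12*x^3 + 54*x^2 - 108*x + 81 = (x - 3)^4

Eigenvalues and multiplicities (the geometric multiplicity of λ is n − rank(A − λI), which equals the number of Jordan blocks for λ):
  λ = 3: algebraic multiplicity = 4, geometric multiplicity = 3

Determining the block sizes for each eigenvalue:
  λ = 3: 3 blocks summing to 4 forces exactly one block of size 2 and the rest size 1 → block sizes [2, 1, 1]

Assembling the blocks gives a Jordan form
J =
  [3, 1, 0, 0]
  [0, 3, 0, 0]
  [0, 0, 3, 0]
  [0, 0, 0, 3]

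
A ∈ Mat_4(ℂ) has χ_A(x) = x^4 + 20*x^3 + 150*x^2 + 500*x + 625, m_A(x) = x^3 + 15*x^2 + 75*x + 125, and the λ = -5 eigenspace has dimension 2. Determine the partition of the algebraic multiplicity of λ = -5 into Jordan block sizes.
Block sizes for λ = -5: [3, 1]

Step 1 — from the characteristic polynomial, algebraic multiplicity of λ = -5 is 4. From dim ker(A − (-5)·I) = 2, there are exactly 2 Jordan blocks for λ = -5.
Step 2 — from the minimal polynomial, the factor (x + 5)^3 tells us the largest block for λ = -5 has size 3.
Step 3 — with total size 4, 2 blocks, and largest block 3, the block sizes (in nonincreasing order) are [3, 1].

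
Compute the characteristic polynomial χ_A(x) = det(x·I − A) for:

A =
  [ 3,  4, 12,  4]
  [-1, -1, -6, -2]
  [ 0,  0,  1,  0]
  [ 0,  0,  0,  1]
x^4 - 4*x^3 + 6*x^2 - 4*x + 1

Expanding det(x·I − A) (e.g. by cofactor expansion or by noting that A is similar to its Jordan form J, which has the same characteristic polynomial as A) gives
  χ_A(x) = x^4 - 4*x^3 + 6*x^2 - 4*x + 1
which factors as (x - 1)^4. The eigenvalues (with algebraic multiplicities) are λ = 1 with multiplicity 4.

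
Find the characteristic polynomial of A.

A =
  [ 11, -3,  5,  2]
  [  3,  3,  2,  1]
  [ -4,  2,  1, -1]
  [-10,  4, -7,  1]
x^4 - 16*x^3 + 96*x^2 - 256*x + 256

Expanding det(x·I − A) (e.g. by cofactor expansion or by noting that A is similar to its Jordan form J, which has the same characteristic polynomial as A) gives
  χ_A(x) = x^4 - 16*x^3 + 96*x^2 - 256*x + 256
which factors as (x - 4)^4. The eigenvalues (with algebraic multiplicities) are λ = 4 with multiplicity 4.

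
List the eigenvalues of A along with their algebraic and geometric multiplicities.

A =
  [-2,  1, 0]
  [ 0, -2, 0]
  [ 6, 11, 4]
λ = -2: alg = 2, geom = 1; λ = 4: alg = 1, geom = 1

Step 1 — factor the characteristic polynomial to read off the algebraic multiplicities:
  χ_A(x) = (x - 4)*(x + 2)^2

Step 2 — compute geometric multiplicities via the rank-nullity identity g(λ) = n − rank(A − λI):
  rank(A − (-2)·I) = 2, so dim ker(A − (-2)·I) = n − 2 = 1
  rank(A − (4)·I) = 2, so dim ker(A − (4)·I) = n − 2 = 1

Summary:
  λ = -2: algebraic multiplicity = 2, geometric multiplicity = 1
  λ = 4: algebraic multiplicity = 1, geometric multiplicity = 1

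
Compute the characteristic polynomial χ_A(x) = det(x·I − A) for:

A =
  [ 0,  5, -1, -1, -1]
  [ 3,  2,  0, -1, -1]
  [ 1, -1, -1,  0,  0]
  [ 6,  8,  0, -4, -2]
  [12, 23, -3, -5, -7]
x^5 + 10*x^4 + 40*x^3 + 80*x^2 + 80*x + 32

Expanding det(x·I − A) (e.g. by cofactor expansion or by noting that A is similar to its Jordan form J, which has the same characteristic polynomial as A) gives
  χ_A(x) = x^5 + 10*x^4 + 40*x^3 + 80*x^2 + 80*x + 32
which factors as (x + 2)^5. The eigenvalues (with algebraic multiplicities) are λ = -2 with multiplicity 5.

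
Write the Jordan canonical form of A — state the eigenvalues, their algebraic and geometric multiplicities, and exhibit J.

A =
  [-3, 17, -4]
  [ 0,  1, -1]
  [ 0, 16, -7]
J_3(-3)

The characteristic polynomial is
  det(x·I − A) = x^3 + 9*x^2 + 27*x + 27 = (x + 3)^3

Eigenvalues and multiplicities (the geometric multiplicity of λ is n − rank(A − λI), which equals the number of Jordan blocks for λ):
  λ = -3: algebraic multiplicity = 3, geometric multiplicity = 1

Determining the block sizes for each eigenvalue:
  λ = -3: one block (gm = 1), so the single block has size am = 3 → block sizes [3]

Assembling the blocks gives a Jordan form
J =
  [-3,  1,  0]
  [ 0, -3,  1]
  [ 0,  0, -3]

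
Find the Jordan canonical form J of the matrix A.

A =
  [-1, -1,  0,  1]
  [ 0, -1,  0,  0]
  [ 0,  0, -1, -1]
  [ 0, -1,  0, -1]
J_3(-1) ⊕ J_1(-1)

The characteristic polynomial is
  det(x·I − A) = x^4 + 4*x^3 + 6*x^2 + 4*x + 1 = (x + 1)^4

Eigenvalues and multiplicities (the geometric multiplicity of λ is n − rank(A − λI), which equals the number of Jordan blocks for λ):
  λ = -1: algebraic multiplicity = 4, geometric multiplicity = 2

Determining the block sizes for each eigenvalue:
  λ = -1: with am = 4 and gm = 2, the partition is not yet determined (e.g. several partitions of 4 into 2 parts exist). Let N = A − (-1)·I. Computing rank(N^1) = 2, rank(N^2) = 1, rank(N^3) = 0; the number of blocks of size ≥ j is rank(N^{j−1}) − rank(N^j), giving [2, 1, 1]. So we have 1 block(s) of size 3, 1 block(s) of size 1 → block sizes [3, 1]

Assembling the blocks gives a Jordan form
J =
  [-1,  1,  0,  0]
  [ 0, -1,  1,  0]
  [ 0,  0, -1,  0]
  [ 0,  0,  0, -1]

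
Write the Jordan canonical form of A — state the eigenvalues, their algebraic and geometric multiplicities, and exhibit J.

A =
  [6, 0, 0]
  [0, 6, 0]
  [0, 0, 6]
J_1(6) ⊕ J_1(6) ⊕ J_1(6)

The characteristic polynomial is
  det(x·I − A) = x^3 - 18*x^2 + 108*x - 216 = (x - 6)^3

Eigenvalues and multiplicities (the geometric multiplicity of λ is n − rank(A − λI), which equals the number of Jordan blocks for λ):
  λ = 6: algebraic multiplicity = 3, geometric multiplicity = 3

Determining the block sizes for each eigenvalue:
  λ = 6: gm = am = 3, so every block has size 1 → block sizes [1, 1, 1]

Assembling the blocks gives a Jordan form
J =
  [6, 0, 0]
  [0, 6, 0]
  [0, 0, 6]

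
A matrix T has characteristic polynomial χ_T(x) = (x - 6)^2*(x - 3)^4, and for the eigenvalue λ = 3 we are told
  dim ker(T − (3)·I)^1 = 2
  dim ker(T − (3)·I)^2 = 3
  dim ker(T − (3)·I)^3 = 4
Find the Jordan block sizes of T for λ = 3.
Block sizes for λ = 3: [3, 1]

From the dimensions of kernels of powers, the number of Jordan blocks of size at least j is d_j − d_{j−1} where d_j = dim ker(N^j) (with d_0 = 0). Computing the differences gives [2, 1, 1].
The number of blocks of size exactly k is (#blocks of size ≥ k) − (#blocks of size ≥ k + 1), so the partition is: 1 block(s) of size 1, 1 block(s) of size 3.
In nonincreasing order the block sizes are [3, 1].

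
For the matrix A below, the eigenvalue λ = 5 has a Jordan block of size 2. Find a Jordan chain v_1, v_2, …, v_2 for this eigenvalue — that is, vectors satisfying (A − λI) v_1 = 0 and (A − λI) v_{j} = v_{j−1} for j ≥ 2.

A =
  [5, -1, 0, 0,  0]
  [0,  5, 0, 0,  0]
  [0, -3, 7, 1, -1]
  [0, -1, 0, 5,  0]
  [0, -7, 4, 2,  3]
A Jordan chain for λ = 5 of length 2:
v_1 = (-1, 0, -3, -1, -7)ᵀ
v_2 = (0, 1, 0, 0, 0)ᵀ

Let N = A − (5)·I. We want v_2 with N^2 v_2 = 0 but N^1 v_2 ≠ 0; then v_{j-1} := N · v_j for j = 2, …, 2.

Pick v_2 = (0, 1, 0, 0, 0)ᵀ.
Then v_1 = N · v_2 = (-1, 0, -3, -1, -7)ᵀ.

Sanity check: (A − (5)·I) v_1 = (0, 0, 0, 0, 0)ᵀ = 0. ✓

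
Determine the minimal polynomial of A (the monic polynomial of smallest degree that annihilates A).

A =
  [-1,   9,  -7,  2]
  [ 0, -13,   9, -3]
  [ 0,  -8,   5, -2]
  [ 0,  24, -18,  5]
x^3 + 3*x^2 + 3*x + 1

The characteristic polynomial is χ_A(x) = (x + 1)^4, so the eigenvalues are known. The minimal polynomial is
  m_A(x) = Π_λ (x − λ)^{k_λ}
where k_λ is the size of the *largest* Jordan block for λ (equivalently, the smallest k with (A − λI)^k v = 0 for every generalised eigenvector v of λ).

  λ = -1: largest Jordan block has size 3, contributing (x + 1)^3

So m_A(x) = (x + 1)^3 = x^3 + 3*x^2 + 3*x + 1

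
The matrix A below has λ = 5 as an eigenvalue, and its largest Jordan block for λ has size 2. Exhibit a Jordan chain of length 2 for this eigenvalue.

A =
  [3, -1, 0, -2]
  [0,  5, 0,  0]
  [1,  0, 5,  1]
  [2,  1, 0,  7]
A Jordan chain for λ = 5 of length 2:
v_1 = (-2, 0, 1, 2)ᵀ
v_2 = (1, 0, 0, 0)ᵀ

Let N = A − (5)·I. We want v_2 with N^2 v_2 = 0 but N^1 v_2 ≠ 0; then v_{j-1} := N · v_j for j = 2, …, 2.

Pick v_2 = (1, 0, 0, 0)ᵀ.
Then v_1 = N · v_2 = (-2, 0, 1, 2)ᵀ.

Sanity check: (A − (5)·I) v_1 = (0, 0, 0, 0)ᵀ = 0. ✓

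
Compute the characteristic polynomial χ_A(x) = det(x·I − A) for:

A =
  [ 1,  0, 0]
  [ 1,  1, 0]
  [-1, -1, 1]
x^3 - 3*x^2 + 3*x - 1

Expanding det(x·I − A) (e.g. by cofactor expansion or by noting that A is similar to its Jordan form J, which has the same characteristic polynomial as A) gives
  χ_A(x) = x^3 - 3*x^2 + 3*x - 1
which factors as (x - 1)^3. The eigenvalues (with algebraic multiplicities) are λ = 1 with multiplicity 3.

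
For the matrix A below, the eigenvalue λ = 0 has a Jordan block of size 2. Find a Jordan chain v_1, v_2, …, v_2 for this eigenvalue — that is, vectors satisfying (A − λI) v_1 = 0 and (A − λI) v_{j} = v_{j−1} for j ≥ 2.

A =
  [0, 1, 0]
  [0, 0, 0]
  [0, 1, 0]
A Jordan chain for λ = 0 of length 2:
v_1 = (1, 0, 1)ᵀ
v_2 = (0, 1, 0)ᵀ

Let N = A − (0)·I. We want v_2 with N^2 v_2 = 0 but N^1 v_2 ≠ 0; then v_{j-1} := N · v_j for j = 2, …, 2.

Pick v_2 = (0, 1, 0)ᵀ.
Then v_1 = N · v_2 = (1, 0, 1)ᵀ.

Sanity check: (A − (0)·I) v_1 = (0, 0, 0)ᵀ = 0. ✓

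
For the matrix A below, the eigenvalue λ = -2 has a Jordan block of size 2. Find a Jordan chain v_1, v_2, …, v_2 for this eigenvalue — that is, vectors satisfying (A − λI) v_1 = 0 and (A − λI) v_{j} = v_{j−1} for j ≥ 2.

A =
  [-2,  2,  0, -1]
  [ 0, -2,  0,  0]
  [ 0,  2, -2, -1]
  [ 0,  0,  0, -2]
A Jordan chain for λ = -2 of length 2:
v_1 = (2, 0, 2, 0)ᵀ
v_2 = (0, 1, 0, 0)ᵀ

Let N = A − (-2)·I. We want v_2 with N^2 v_2 = 0 but N^1 v_2 ≠ 0; then v_{j-1} := N · v_j for j = 2, …, 2.

Pick v_2 = (0, 1, 0, 0)ᵀ.
Then v_1 = N · v_2 = (2, 0, 2, 0)ᵀ.

Sanity check: (A − (-2)·I) v_1 = (0, 0, 0, 0)ᵀ = 0. ✓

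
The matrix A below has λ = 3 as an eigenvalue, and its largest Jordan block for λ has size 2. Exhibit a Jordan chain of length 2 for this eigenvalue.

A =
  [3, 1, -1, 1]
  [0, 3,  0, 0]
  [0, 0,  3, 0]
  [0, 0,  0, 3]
A Jordan chain for λ = 3 of length 2:
v_1 = (1, 0, 0, 0)ᵀ
v_2 = (0, 1, 0, 0)ᵀ

Let N = A − (3)·I. We want v_2 with N^2 v_2 = 0 but N^1 v_2 ≠ 0; then v_{j-1} := N · v_j for j = 2, …, 2.

Pick v_2 = (0, 1, 0, 0)ᵀ.
Then v_1 = N · v_2 = (1, 0, 0, 0)ᵀ.

Sanity check: (A − (3)·I) v_1 = (0, 0, 0, 0)ᵀ = 0. ✓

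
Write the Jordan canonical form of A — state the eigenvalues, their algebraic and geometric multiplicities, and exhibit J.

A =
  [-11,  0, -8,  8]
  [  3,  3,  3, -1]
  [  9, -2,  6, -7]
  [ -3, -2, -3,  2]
J_1(-3) ⊕ J_2(1) ⊕ J_1(1)

The characteristic polynomial is
  det(x·I − A) = x^4 - 6*x^2 + 8*x - 3 = (x - 1)^3*(x + 3)

Eigenvalues and multiplicities (the geometric multiplicity of λ is n − rank(A − λI), which equals the number of Jordan blocks for λ):
  λ = -3: algebraic multiplicity = 1, geometric multiplicity = 1
  λ = 1: algebraic multiplicity = 3, geometric multiplicity = 2

Determining the block sizes for each eigenvalue:
  λ = -3: one block (gm = 1), so the single block has size am = 1 → block sizes [1]
  λ = 1: 2 blocks summing to 3 forces exactly one block of size 2 and the rest size 1 → block sizes [2, 1]

Assembling the blocks gives a Jordan form
J =
  [-3, 0, 0, 0]
  [ 0, 1, 1, 0]
  [ 0, 0, 1, 0]
  [ 0, 0, 0, 1]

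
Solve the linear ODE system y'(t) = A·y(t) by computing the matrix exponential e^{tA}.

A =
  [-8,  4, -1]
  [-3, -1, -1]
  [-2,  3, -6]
e^{tA} =
  [-t^2*exp(-5*t)/2 - 3*t*exp(-5*t) + exp(-5*t), t^2*exp(-5*t)/2 + 4*t*exp(-5*t), -t*exp(-5*t)]
  [-t^2*exp(-5*t)/2 - 3*t*exp(-5*t), t^2*exp(-5*t)/2 + 4*t*exp(-5*t) + exp(-5*t), -t*exp(-5*t)]
  [-t^2*exp(-5*t)/2 - 2*t*exp(-5*t), t^2*exp(-5*t)/2 + 3*t*exp(-5*t), -t*exp(-5*t) + exp(-5*t)]

Strategy: write A = P · J · P⁻¹ where J is a Jordan canonical form, so e^{tA} = P · e^{tJ} · P⁻¹, and e^{tJ} can be computed block-by-block.

A has Jordan form
J =
  [-5,  1,  0]
  [ 0, -5,  1]
  [ 0,  0, -5]
(up to reordering of blocks).

Per-block formulas:
  For a 3×3 Jordan block J_3(-5): exp(t · J_3(-5)) = e^(-5t)·(I + t·N + (t^2/2)·N^2), where N is the 3×3 nilpotent shift.

After assembling e^{tJ} and conjugating by P, we get:

e^{tA} =
  [-t^2*exp(-5*t)/2 - 3*t*exp(-5*t) + exp(-5*t), t^2*exp(-5*t)/2 + 4*t*exp(-5*t), -t*exp(-5*t)]
  [-t^2*exp(-5*t)/2 - 3*t*exp(-5*t), t^2*exp(-5*t)/2 + 4*t*exp(-5*t) + exp(-5*t), -t*exp(-5*t)]
  [-t^2*exp(-5*t)/2 - 2*t*exp(-5*t), t^2*exp(-5*t)/2 + 3*t*exp(-5*t), -t*exp(-5*t) + exp(-5*t)]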